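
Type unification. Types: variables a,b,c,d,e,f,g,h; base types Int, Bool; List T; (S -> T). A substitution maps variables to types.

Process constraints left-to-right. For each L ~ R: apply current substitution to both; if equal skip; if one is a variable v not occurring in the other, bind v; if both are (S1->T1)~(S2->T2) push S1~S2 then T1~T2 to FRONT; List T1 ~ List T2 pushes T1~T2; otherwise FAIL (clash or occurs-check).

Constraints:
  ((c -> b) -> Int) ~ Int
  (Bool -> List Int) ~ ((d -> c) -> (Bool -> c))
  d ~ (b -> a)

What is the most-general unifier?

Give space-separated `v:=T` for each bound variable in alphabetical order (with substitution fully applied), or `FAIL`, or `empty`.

Answer: FAIL

Derivation:
step 1: unify ((c -> b) -> Int) ~ Int  [subst: {-} | 2 pending]
  clash: ((c -> b) -> Int) vs Int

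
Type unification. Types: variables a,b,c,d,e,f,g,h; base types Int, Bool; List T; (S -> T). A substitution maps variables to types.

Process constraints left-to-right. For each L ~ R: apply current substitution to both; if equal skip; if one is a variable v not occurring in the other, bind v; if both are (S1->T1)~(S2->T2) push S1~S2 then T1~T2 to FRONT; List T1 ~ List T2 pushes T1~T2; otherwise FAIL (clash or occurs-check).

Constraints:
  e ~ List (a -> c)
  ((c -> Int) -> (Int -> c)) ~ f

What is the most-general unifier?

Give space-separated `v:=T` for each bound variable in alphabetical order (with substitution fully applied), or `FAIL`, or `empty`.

Answer: e:=List (a -> c) f:=((c -> Int) -> (Int -> c))

Derivation:
step 1: unify e ~ List (a -> c)  [subst: {-} | 1 pending]
  bind e := List (a -> c)
step 2: unify ((c -> Int) -> (Int -> c)) ~ f  [subst: {e:=List (a -> c)} | 0 pending]
  bind f := ((c -> Int) -> (Int -> c))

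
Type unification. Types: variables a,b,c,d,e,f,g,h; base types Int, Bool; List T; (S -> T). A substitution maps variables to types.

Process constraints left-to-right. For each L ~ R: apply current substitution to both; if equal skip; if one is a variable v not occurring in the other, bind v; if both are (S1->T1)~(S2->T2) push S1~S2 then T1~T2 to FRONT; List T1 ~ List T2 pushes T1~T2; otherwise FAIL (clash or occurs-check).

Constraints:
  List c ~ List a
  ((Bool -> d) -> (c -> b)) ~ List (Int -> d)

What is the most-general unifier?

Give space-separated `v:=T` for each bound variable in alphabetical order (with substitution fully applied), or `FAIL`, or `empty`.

step 1: unify List c ~ List a  [subst: {-} | 1 pending]
  -> decompose List: push c~a
step 2: unify c ~ a  [subst: {-} | 1 pending]
  bind c := a
step 3: unify ((Bool -> d) -> (a -> b)) ~ List (Int -> d)  [subst: {c:=a} | 0 pending]
  clash: ((Bool -> d) -> (a -> b)) vs List (Int -> d)

Answer: FAIL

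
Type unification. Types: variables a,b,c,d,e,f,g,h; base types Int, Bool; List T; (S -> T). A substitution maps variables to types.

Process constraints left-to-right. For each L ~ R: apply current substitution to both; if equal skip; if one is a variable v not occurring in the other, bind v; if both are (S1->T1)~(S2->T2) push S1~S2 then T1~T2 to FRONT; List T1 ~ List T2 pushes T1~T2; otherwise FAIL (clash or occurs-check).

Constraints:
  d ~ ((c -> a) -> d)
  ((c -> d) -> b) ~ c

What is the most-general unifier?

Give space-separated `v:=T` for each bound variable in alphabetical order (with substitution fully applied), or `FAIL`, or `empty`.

step 1: unify d ~ ((c -> a) -> d)  [subst: {-} | 1 pending]
  occurs-check fail: d in ((c -> a) -> d)

Answer: FAIL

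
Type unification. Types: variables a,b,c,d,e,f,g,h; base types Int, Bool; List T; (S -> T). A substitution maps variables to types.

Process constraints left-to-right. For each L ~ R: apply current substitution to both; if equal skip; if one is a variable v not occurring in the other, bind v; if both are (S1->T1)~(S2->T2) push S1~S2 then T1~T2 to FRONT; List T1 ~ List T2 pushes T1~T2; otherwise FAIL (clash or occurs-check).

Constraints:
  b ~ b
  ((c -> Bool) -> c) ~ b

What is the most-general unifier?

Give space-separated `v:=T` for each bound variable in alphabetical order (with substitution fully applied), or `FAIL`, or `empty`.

step 1: unify b ~ b  [subst: {-} | 1 pending]
  -> identical, skip
step 2: unify ((c -> Bool) -> c) ~ b  [subst: {-} | 0 pending]
  bind b := ((c -> Bool) -> c)

Answer: b:=((c -> Bool) -> c)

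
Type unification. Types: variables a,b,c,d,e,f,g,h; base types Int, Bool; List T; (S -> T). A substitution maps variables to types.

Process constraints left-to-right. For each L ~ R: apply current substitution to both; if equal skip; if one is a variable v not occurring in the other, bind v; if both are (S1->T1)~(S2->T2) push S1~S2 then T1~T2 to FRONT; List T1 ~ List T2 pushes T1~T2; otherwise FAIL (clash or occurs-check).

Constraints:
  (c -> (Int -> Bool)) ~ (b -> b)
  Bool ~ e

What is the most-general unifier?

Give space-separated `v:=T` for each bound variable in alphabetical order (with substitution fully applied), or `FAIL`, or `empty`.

Answer: b:=(Int -> Bool) c:=(Int -> Bool) e:=Bool

Derivation:
step 1: unify (c -> (Int -> Bool)) ~ (b -> b)  [subst: {-} | 1 pending]
  -> decompose arrow: push c~b, (Int -> Bool)~b
step 2: unify c ~ b  [subst: {-} | 2 pending]
  bind c := b
step 3: unify (Int -> Bool) ~ b  [subst: {c:=b} | 1 pending]
  bind b := (Int -> Bool)
step 4: unify Bool ~ e  [subst: {c:=b, b:=(Int -> Bool)} | 0 pending]
  bind e := Bool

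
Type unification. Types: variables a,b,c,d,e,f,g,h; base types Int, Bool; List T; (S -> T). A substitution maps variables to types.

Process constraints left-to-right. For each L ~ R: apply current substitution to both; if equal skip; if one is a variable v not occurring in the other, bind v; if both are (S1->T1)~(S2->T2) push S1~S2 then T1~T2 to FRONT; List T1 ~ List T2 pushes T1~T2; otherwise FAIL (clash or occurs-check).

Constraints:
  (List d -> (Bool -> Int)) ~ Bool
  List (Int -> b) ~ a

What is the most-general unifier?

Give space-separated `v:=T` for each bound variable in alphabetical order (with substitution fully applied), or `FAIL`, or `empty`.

step 1: unify (List d -> (Bool -> Int)) ~ Bool  [subst: {-} | 1 pending]
  clash: (List d -> (Bool -> Int)) vs Bool

Answer: FAIL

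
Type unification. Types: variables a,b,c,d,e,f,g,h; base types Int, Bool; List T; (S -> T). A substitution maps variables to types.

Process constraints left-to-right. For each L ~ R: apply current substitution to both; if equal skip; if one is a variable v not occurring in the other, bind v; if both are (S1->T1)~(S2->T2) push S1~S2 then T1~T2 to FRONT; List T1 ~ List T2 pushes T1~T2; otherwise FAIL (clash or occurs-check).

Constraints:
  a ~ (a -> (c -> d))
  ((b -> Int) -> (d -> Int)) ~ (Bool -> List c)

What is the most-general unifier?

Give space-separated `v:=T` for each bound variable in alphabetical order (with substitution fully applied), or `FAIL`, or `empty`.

Answer: FAIL

Derivation:
step 1: unify a ~ (a -> (c -> d))  [subst: {-} | 1 pending]
  occurs-check fail: a in (a -> (c -> d))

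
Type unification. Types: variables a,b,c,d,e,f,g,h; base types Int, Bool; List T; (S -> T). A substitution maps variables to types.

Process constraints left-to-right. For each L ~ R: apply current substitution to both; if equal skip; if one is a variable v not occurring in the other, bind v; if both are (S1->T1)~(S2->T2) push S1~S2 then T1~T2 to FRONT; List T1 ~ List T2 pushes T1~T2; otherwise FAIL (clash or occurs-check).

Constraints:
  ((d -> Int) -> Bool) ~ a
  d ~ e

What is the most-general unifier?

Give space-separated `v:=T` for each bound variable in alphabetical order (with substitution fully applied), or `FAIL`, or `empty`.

Answer: a:=((e -> Int) -> Bool) d:=e

Derivation:
step 1: unify ((d -> Int) -> Bool) ~ a  [subst: {-} | 1 pending]
  bind a := ((d -> Int) -> Bool)
step 2: unify d ~ e  [subst: {a:=((d -> Int) -> Bool)} | 0 pending]
  bind d := e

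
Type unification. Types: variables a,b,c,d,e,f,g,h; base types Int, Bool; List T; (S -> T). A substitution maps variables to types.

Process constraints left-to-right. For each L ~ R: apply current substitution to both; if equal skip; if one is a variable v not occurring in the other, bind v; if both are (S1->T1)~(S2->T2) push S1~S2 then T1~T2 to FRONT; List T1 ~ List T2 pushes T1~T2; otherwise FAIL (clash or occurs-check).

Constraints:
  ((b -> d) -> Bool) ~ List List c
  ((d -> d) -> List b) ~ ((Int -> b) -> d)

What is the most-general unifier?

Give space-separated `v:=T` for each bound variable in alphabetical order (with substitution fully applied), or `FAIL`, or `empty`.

step 1: unify ((b -> d) -> Bool) ~ List List c  [subst: {-} | 1 pending]
  clash: ((b -> d) -> Bool) vs List List c

Answer: FAIL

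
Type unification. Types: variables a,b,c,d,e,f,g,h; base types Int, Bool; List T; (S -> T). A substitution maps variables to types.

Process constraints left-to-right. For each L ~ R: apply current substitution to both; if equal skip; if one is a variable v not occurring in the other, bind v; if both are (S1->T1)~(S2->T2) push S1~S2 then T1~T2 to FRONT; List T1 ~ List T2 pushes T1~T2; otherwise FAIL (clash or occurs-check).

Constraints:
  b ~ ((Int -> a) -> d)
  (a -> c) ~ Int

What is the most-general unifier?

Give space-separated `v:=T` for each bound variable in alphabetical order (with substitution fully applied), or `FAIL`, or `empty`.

Answer: FAIL

Derivation:
step 1: unify b ~ ((Int -> a) -> d)  [subst: {-} | 1 pending]
  bind b := ((Int -> a) -> d)
step 2: unify (a -> c) ~ Int  [subst: {b:=((Int -> a) -> d)} | 0 pending]
  clash: (a -> c) vs Int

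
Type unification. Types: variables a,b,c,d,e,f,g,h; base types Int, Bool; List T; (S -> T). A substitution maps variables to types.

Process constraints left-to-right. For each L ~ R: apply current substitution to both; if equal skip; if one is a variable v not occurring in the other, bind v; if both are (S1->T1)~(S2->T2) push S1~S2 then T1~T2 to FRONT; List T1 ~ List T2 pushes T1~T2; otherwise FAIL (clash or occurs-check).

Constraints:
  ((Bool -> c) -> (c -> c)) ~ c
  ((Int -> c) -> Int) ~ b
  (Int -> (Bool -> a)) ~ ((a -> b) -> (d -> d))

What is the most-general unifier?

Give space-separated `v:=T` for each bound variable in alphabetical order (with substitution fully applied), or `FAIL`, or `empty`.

step 1: unify ((Bool -> c) -> (c -> c)) ~ c  [subst: {-} | 2 pending]
  occurs-check fail

Answer: FAIL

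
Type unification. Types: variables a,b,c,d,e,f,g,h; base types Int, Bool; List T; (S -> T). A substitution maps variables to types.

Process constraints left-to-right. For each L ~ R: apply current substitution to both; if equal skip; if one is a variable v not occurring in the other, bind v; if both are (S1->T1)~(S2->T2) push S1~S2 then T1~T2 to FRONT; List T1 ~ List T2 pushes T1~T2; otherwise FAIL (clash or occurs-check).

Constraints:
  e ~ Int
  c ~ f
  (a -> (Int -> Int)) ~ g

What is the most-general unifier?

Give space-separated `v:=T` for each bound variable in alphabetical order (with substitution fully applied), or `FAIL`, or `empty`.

step 1: unify e ~ Int  [subst: {-} | 2 pending]
  bind e := Int
step 2: unify c ~ f  [subst: {e:=Int} | 1 pending]
  bind c := f
step 3: unify (a -> (Int -> Int)) ~ g  [subst: {e:=Int, c:=f} | 0 pending]
  bind g := (a -> (Int -> Int))

Answer: c:=f e:=Int g:=(a -> (Int -> Int))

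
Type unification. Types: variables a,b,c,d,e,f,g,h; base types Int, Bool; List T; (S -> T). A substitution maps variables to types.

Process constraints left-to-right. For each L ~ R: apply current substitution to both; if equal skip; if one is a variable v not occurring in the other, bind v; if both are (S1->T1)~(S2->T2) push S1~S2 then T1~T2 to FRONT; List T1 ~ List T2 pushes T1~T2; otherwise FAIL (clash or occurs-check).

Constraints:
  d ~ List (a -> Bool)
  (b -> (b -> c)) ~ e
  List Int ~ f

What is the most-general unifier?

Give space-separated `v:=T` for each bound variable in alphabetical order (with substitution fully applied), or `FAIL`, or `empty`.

Answer: d:=List (a -> Bool) e:=(b -> (b -> c)) f:=List Int

Derivation:
step 1: unify d ~ List (a -> Bool)  [subst: {-} | 2 pending]
  bind d := List (a -> Bool)
step 2: unify (b -> (b -> c)) ~ e  [subst: {d:=List (a -> Bool)} | 1 pending]
  bind e := (b -> (b -> c))
step 3: unify List Int ~ f  [subst: {d:=List (a -> Bool), e:=(b -> (b -> c))} | 0 pending]
  bind f := List Int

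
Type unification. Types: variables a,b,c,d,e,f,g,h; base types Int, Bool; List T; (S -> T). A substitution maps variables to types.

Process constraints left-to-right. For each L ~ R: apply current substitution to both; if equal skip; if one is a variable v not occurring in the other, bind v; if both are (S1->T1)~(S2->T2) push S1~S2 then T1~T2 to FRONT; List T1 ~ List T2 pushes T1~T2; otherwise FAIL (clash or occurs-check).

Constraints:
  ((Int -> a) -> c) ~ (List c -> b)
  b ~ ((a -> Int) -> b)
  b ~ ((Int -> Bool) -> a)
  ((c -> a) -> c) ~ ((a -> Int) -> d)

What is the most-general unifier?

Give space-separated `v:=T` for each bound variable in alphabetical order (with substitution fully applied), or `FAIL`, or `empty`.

Answer: FAIL

Derivation:
step 1: unify ((Int -> a) -> c) ~ (List c -> b)  [subst: {-} | 3 pending]
  -> decompose arrow: push (Int -> a)~List c, c~b
step 2: unify (Int -> a) ~ List c  [subst: {-} | 4 pending]
  clash: (Int -> a) vs List c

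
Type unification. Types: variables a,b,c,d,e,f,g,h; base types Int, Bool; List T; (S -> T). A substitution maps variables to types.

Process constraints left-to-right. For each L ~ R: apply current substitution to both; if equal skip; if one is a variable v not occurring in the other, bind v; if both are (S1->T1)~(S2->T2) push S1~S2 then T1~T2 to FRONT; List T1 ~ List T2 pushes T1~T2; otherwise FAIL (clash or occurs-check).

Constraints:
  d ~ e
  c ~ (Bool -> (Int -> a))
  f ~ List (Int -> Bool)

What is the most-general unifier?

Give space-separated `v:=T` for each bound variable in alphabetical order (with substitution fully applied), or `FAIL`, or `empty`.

Answer: c:=(Bool -> (Int -> a)) d:=e f:=List (Int -> Bool)

Derivation:
step 1: unify d ~ e  [subst: {-} | 2 pending]
  bind d := e
step 2: unify c ~ (Bool -> (Int -> a))  [subst: {d:=e} | 1 pending]
  bind c := (Bool -> (Int -> a))
step 3: unify f ~ List (Int -> Bool)  [subst: {d:=e, c:=(Bool -> (Int -> a))} | 0 pending]
  bind f := List (Int -> Bool)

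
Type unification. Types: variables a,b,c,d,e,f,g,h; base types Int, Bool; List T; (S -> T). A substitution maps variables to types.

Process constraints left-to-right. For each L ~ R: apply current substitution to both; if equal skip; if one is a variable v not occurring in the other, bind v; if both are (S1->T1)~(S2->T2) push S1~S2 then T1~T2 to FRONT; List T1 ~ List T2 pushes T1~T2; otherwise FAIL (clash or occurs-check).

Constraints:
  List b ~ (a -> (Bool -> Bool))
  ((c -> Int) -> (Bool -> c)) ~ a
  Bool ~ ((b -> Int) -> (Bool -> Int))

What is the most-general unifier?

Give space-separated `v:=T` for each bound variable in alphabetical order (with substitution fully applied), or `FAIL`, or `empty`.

Answer: FAIL

Derivation:
step 1: unify List b ~ (a -> (Bool -> Bool))  [subst: {-} | 2 pending]
  clash: List b vs (a -> (Bool -> Bool))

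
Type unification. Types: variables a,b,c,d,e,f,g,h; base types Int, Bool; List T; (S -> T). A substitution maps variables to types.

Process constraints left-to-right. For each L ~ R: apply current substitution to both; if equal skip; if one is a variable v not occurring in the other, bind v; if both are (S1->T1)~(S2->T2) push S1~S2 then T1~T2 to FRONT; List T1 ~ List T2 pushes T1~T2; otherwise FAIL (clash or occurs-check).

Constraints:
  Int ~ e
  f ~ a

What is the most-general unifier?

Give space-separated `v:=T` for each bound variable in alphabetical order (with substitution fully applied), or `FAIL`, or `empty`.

step 1: unify Int ~ e  [subst: {-} | 1 pending]
  bind e := Int
step 2: unify f ~ a  [subst: {e:=Int} | 0 pending]
  bind f := a

Answer: e:=Int f:=a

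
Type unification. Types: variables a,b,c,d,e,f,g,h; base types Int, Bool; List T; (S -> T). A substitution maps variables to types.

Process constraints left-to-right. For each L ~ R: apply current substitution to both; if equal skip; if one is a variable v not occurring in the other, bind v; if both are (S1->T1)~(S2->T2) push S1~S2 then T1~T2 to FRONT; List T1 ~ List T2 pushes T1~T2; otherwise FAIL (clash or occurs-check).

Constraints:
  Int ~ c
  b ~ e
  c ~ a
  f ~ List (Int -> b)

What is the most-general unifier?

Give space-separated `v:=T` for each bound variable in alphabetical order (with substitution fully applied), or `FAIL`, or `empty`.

Answer: a:=Int b:=e c:=Int f:=List (Int -> e)

Derivation:
step 1: unify Int ~ c  [subst: {-} | 3 pending]
  bind c := Int
step 2: unify b ~ e  [subst: {c:=Int} | 2 pending]
  bind b := e
step 3: unify Int ~ a  [subst: {c:=Int, b:=e} | 1 pending]
  bind a := Int
step 4: unify f ~ List (Int -> e)  [subst: {c:=Int, b:=e, a:=Int} | 0 pending]
  bind f := List (Int -> e)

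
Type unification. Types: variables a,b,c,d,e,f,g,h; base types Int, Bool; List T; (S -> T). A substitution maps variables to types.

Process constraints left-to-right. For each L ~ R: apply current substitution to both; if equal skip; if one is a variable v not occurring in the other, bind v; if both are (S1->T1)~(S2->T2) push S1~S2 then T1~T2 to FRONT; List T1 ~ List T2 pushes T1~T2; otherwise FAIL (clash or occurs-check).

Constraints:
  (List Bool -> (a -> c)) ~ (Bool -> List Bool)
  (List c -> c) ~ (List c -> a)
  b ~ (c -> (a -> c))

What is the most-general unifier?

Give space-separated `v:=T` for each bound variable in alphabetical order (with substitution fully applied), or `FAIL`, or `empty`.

Answer: FAIL

Derivation:
step 1: unify (List Bool -> (a -> c)) ~ (Bool -> List Bool)  [subst: {-} | 2 pending]
  -> decompose arrow: push List Bool~Bool, (a -> c)~List Bool
step 2: unify List Bool ~ Bool  [subst: {-} | 3 pending]
  clash: List Bool vs Bool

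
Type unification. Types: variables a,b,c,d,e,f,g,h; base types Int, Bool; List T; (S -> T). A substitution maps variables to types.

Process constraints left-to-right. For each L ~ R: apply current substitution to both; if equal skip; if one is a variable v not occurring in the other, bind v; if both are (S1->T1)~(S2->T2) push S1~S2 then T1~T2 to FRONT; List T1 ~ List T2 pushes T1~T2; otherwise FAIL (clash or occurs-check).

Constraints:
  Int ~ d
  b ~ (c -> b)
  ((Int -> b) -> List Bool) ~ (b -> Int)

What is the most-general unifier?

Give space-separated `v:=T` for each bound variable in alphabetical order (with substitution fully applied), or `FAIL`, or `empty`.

step 1: unify Int ~ d  [subst: {-} | 2 pending]
  bind d := Int
step 2: unify b ~ (c -> b)  [subst: {d:=Int} | 1 pending]
  occurs-check fail: b in (c -> b)

Answer: FAIL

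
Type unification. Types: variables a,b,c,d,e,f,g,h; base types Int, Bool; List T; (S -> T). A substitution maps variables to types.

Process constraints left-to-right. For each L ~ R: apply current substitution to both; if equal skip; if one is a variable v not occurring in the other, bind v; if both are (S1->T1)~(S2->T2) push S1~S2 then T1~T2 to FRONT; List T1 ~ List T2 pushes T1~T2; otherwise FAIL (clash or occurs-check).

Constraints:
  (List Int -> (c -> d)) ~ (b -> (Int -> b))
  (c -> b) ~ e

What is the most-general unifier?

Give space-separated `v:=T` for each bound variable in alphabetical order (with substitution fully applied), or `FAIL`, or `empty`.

step 1: unify (List Int -> (c -> d)) ~ (b -> (Int -> b))  [subst: {-} | 1 pending]
  -> decompose arrow: push List Int~b, (c -> d)~(Int -> b)
step 2: unify List Int ~ b  [subst: {-} | 2 pending]
  bind b := List Int
step 3: unify (c -> d) ~ (Int -> List Int)  [subst: {b:=List Int} | 1 pending]
  -> decompose arrow: push c~Int, d~List Int
step 4: unify c ~ Int  [subst: {b:=List Int} | 2 pending]
  bind c := Int
step 5: unify d ~ List Int  [subst: {b:=List Int, c:=Int} | 1 pending]
  bind d := List Int
step 6: unify (Int -> List Int) ~ e  [subst: {b:=List Int, c:=Int, d:=List Int} | 0 pending]
  bind e := (Int -> List Int)

Answer: b:=List Int c:=Int d:=List Int e:=(Int -> List Int)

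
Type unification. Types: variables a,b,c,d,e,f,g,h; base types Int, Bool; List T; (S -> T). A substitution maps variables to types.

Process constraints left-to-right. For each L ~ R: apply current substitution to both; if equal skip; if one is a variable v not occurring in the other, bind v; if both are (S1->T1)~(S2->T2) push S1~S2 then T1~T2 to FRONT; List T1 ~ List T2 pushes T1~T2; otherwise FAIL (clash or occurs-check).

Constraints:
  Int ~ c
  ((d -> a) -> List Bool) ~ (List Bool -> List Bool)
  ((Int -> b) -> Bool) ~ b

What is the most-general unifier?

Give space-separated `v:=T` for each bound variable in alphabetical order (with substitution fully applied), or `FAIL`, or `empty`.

step 1: unify Int ~ c  [subst: {-} | 2 pending]
  bind c := Int
step 2: unify ((d -> a) -> List Bool) ~ (List Bool -> List Bool)  [subst: {c:=Int} | 1 pending]
  -> decompose arrow: push (d -> a)~List Bool, List Bool~List Bool
step 3: unify (d -> a) ~ List Bool  [subst: {c:=Int} | 2 pending]
  clash: (d -> a) vs List Bool

Answer: FAIL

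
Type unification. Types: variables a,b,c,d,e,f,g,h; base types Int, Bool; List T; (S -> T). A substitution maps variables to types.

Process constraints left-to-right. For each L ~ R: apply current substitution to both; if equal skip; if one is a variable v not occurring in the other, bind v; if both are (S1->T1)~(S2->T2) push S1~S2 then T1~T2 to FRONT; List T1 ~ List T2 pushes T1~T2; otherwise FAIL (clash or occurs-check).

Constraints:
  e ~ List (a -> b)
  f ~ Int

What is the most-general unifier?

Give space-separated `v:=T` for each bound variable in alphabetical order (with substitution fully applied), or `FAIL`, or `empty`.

Answer: e:=List (a -> b) f:=Int

Derivation:
step 1: unify e ~ List (a -> b)  [subst: {-} | 1 pending]
  bind e := List (a -> b)
step 2: unify f ~ Int  [subst: {e:=List (a -> b)} | 0 pending]
  bind f := Int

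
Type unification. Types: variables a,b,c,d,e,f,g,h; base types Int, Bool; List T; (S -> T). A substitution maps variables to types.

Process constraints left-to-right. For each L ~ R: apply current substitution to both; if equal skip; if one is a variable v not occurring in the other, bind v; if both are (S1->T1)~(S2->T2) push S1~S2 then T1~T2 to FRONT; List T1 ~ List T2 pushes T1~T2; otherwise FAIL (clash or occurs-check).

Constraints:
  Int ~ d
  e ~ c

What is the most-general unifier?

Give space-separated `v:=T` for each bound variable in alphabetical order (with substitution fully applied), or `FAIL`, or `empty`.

step 1: unify Int ~ d  [subst: {-} | 1 pending]
  bind d := Int
step 2: unify e ~ c  [subst: {d:=Int} | 0 pending]
  bind e := c

Answer: d:=Int e:=c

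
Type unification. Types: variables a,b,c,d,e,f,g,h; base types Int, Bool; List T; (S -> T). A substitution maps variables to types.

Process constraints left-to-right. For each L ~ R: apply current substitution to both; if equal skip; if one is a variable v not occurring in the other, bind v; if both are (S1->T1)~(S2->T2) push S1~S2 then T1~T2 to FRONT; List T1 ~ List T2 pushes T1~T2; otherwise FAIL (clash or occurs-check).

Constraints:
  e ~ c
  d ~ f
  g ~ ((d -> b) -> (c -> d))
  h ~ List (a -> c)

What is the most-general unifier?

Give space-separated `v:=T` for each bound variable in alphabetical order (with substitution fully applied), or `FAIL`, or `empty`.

Answer: d:=f e:=c g:=((f -> b) -> (c -> f)) h:=List (a -> c)

Derivation:
step 1: unify e ~ c  [subst: {-} | 3 pending]
  bind e := c
step 2: unify d ~ f  [subst: {e:=c} | 2 pending]
  bind d := f
step 3: unify g ~ ((f -> b) -> (c -> f))  [subst: {e:=c, d:=f} | 1 pending]
  bind g := ((f -> b) -> (c -> f))
step 4: unify h ~ List (a -> c)  [subst: {e:=c, d:=f, g:=((f -> b) -> (c -> f))} | 0 pending]
  bind h := List (a -> c)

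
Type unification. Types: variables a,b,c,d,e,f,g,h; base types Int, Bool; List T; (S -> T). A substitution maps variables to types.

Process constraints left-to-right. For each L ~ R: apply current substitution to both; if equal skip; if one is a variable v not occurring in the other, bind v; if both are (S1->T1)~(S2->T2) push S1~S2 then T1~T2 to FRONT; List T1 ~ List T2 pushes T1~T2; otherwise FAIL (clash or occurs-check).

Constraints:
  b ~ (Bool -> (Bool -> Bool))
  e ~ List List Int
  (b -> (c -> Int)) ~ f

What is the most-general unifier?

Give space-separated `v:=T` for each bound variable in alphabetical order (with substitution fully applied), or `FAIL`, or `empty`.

Answer: b:=(Bool -> (Bool -> Bool)) e:=List List Int f:=((Bool -> (Bool -> Bool)) -> (c -> Int))

Derivation:
step 1: unify b ~ (Bool -> (Bool -> Bool))  [subst: {-} | 2 pending]
  bind b := (Bool -> (Bool -> Bool))
step 2: unify e ~ List List Int  [subst: {b:=(Bool -> (Bool -> Bool))} | 1 pending]
  bind e := List List Int
step 3: unify ((Bool -> (Bool -> Bool)) -> (c -> Int)) ~ f  [subst: {b:=(Bool -> (Bool -> Bool)), e:=List List Int} | 0 pending]
  bind f := ((Bool -> (Bool -> Bool)) -> (c -> Int))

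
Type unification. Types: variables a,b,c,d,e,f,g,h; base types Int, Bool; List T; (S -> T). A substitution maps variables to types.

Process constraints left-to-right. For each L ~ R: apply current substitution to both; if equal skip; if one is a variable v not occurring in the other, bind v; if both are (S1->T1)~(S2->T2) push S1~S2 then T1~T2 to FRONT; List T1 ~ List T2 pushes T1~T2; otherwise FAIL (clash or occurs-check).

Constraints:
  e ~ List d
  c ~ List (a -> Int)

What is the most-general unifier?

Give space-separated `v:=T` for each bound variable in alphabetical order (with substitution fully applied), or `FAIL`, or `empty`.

Answer: c:=List (a -> Int) e:=List d

Derivation:
step 1: unify e ~ List d  [subst: {-} | 1 pending]
  bind e := List d
step 2: unify c ~ List (a -> Int)  [subst: {e:=List d} | 0 pending]
  bind c := List (a -> Int)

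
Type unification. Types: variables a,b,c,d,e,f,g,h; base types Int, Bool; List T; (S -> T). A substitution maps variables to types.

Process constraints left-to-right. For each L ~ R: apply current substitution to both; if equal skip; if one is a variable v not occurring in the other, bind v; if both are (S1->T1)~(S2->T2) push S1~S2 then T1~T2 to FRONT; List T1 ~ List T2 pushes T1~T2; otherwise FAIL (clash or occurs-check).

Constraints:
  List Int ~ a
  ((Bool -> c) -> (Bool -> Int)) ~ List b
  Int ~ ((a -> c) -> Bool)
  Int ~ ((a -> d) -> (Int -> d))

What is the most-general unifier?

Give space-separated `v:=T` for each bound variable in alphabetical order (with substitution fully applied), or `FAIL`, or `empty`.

Answer: FAIL

Derivation:
step 1: unify List Int ~ a  [subst: {-} | 3 pending]
  bind a := List Int
step 2: unify ((Bool -> c) -> (Bool -> Int)) ~ List b  [subst: {a:=List Int} | 2 pending]
  clash: ((Bool -> c) -> (Bool -> Int)) vs List b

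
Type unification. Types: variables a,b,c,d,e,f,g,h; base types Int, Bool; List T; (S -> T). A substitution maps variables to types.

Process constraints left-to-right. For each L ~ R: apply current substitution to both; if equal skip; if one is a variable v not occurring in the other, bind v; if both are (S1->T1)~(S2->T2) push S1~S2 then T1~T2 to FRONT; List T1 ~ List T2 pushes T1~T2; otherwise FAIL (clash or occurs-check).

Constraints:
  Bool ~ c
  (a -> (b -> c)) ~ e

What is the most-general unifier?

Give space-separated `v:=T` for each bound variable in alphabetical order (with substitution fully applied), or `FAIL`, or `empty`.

step 1: unify Bool ~ c  [subst: {-} | 1 pending]
  bind c := Bool
step 2: unify (a -> (b -> Bool)) ~ e  [subst: {c:=Bool} | 0 pending]
  bind e := (a -> (b -> Bool))

Answer: c:=Bool e:=(a -> (b -> Bool))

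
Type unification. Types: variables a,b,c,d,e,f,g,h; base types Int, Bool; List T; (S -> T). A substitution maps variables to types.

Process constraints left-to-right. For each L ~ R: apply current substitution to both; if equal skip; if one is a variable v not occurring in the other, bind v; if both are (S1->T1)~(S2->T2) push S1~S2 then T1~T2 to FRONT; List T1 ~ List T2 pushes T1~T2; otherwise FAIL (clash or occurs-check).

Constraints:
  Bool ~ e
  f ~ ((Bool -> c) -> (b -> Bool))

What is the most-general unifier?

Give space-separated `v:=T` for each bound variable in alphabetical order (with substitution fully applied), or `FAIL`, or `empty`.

Answer: e:=Bool f:=((Bool -> c) -> (b -> Bool))

Derivation:
step 1: unify Bool ~ e  [subst: {-} | 1 pending]
  bind e := Bool
step 2: unify f ~ ((Bool -> c) -> (b -> Bool))  [subst: {e:=Bool} | 0 pending]
  bind f := ((Bool -> c) -> (b -> Bool))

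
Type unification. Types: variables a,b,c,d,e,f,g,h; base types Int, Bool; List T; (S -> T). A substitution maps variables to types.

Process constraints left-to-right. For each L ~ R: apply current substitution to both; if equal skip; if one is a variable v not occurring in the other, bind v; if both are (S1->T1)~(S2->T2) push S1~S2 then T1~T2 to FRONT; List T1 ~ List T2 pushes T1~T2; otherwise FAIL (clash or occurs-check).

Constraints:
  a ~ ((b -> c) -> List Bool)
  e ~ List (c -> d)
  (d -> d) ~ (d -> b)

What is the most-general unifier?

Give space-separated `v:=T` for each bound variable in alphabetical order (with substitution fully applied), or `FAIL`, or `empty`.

Answer: a:=((b -> c) -> List Bool) d:=b e:=List (c -> b)

Derivation:
step 1: unify a ~ ((b -> c) -> List Bool)  [subst: {-} | 2 pending]
  bind a := ((b -> c) -> List Bool)
step 2: unify e ~ List (c -> d)  [subst: {a:=((b -> c) -> List Bool)} | 1 pending]
  bind e := List (c -> d)
step 3: unify (d -> d) ~ (d -> b)  [subst: {a:=((b -> c) -> List Bool), e:=List (c -> d)} | 0 pending]
  -> decompose arrow: push d~d, d~b
step 4: unify d ~ d  [subst: {a:=((b -> c) -> List Bool), e:=List (c -> d)} | 1 pending]
  -> identical, skip
step 5: unify d ~ b  [subst: {a:=((b -> c) -> List Bool), e:=List (c -> d)} | 0 pending]
  bind d := b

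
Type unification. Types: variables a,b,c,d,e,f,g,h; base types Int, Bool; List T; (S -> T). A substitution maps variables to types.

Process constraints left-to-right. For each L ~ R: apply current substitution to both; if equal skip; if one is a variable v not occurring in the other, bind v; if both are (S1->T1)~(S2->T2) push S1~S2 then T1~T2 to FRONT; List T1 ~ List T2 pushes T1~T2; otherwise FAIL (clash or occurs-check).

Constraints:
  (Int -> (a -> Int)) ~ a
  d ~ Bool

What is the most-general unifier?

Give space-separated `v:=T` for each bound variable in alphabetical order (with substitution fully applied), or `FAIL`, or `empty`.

step 1: unify (Int -> (a -> Int)) ~ a  [subst: {-} | 1 pending]
  occurs-check fail

Answer: FAIL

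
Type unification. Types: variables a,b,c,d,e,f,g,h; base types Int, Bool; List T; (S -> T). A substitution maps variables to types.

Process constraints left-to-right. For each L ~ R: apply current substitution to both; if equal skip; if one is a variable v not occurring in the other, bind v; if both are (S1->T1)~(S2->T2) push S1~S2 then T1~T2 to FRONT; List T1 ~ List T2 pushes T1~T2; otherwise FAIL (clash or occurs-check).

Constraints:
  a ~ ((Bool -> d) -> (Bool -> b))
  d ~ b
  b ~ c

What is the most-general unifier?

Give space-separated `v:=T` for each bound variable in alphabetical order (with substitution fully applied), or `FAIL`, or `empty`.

step 1: unify a ~ ((Bool -> d) -> (Bool -> b))  [subst: {-} | 2 pending]
  bind a := ((Bool -> d) -> (Bool -> b))
step 2: unify d ~ b  [subst: {a:=((Bool -> d) -> (Bool -> b))} | 1 pending]
  bind d := b
step 3: unify b ~ c  [subst: {a:=((Bool -> d) -> (Bool -> b)), d:=b} | 0 pending]
  bind b := c

Answer: a:=((Bool -> c) -> (Bool -> c)) b:=c d:=c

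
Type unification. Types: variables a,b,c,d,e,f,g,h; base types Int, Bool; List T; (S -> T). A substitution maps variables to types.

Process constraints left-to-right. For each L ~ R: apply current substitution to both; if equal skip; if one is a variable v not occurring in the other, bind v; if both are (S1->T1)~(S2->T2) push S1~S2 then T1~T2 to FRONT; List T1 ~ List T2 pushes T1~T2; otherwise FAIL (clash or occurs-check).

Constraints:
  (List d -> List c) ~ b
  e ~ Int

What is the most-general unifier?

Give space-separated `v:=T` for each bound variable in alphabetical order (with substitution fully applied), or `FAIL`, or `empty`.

Answer: b:=(List d -> List c) e:=Int

Derivation:
step 1: unify (List d -> List c) ~ b  [subst: {-} | 1 pending]
  bind b := (List d -> List c)
step 2: unify e ~ Int  [subst: {b:=(List d -> List c)} | 0 pending]
  bind e := Int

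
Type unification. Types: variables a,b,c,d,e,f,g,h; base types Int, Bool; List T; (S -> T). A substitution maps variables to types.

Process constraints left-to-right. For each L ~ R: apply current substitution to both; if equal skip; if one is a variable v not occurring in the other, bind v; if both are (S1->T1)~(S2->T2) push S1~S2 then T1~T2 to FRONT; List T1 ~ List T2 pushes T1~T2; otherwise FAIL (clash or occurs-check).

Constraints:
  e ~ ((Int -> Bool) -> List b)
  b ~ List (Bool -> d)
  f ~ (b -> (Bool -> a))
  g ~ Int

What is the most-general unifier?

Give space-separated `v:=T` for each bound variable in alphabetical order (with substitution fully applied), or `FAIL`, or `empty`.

step 1: unify e ~ ((Int -> Bool) -> List b)  [subst: {-} | 3 pending]
  bind e := ((Int -> Bool) -> List b)
step 2: unify b ~ List (Bool -> d)  [subst: {e:=((Int -> Bool) -> List b)} | 2 pending]
  bind b := List (Bool -> d)
step 3: unify f ~ (List (Bool -> d) -> (Bool -> a))  [subst: {e:=((Int -> Bool) -> List b), b:=List (Bool -> d)} | 1 pending]
  bind f := (List (Bool -> d) -> (Bool -> a))
step 4: unify g ~ Int  [subst: {e:=((Int -> Bool) -> List b), b:=List (Bool -> d), f:=(List (Bool -> d) -> (Bool -> a))} | 0 pending]
  bind g := Int

Answer: b:=List (Bool -> d) e:=((Int -> Bool) -> List List (Bool -> d)) f:=(List (Bool -> d) -> (Bool -> a)) g:=Int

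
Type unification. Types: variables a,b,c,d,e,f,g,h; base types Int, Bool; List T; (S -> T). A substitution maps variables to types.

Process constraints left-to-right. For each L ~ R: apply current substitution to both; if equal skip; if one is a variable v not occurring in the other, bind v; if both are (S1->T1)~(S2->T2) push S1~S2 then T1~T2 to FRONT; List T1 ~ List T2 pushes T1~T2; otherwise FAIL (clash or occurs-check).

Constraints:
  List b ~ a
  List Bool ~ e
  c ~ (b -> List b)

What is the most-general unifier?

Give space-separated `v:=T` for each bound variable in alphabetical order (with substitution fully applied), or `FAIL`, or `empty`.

step 1: unify List b ~ a  [subst: {-} | 2 pending]
  bind a := List b
step 2: unify List Bool ~ e  [subst: {a:=List b} | 1 pending]
  bind e := List Bool
step 3: unify c ~ (b -> List b)  [subst: {a:=List b, e:=List Bool} | 0 pending]
  bind c := (b -> List b)

Answer: a:=List b c:=(b -> List b) e:=List Bool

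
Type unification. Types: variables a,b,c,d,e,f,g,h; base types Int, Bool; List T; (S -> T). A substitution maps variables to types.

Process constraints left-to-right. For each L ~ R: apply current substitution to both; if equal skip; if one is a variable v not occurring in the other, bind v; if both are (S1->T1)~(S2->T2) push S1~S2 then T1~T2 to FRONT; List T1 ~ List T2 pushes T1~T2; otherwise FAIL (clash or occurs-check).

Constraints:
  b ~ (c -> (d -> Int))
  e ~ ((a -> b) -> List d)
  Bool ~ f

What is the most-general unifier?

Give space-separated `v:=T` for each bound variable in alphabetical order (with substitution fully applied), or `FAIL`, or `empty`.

Answer: b:=(c -> (d -> Int)) e:=((a -> (c -> (d -> Int))) -> List d) f:=Bool

Derivation:
step 1: unify b ~ (c -> (d -> Int))  [subst: {-} | 2 pending]
  bind b := (c -> (d -> Int))
step 2: unify e ~ ((a -> (c -> (d -> Int))) -> List d)  [subst: {b:=(c -> (d -> Int))} | 1 pending]
  bind e := ((a -> (c -> (d -> Int))) -> List d)
step 3: unify Bool ~ f  [subst: {b:=(c -> (d -> Int)), e:=((a -> (c -> (d -> Int))) -> List d)} | 0 pending]
  bind f := Bool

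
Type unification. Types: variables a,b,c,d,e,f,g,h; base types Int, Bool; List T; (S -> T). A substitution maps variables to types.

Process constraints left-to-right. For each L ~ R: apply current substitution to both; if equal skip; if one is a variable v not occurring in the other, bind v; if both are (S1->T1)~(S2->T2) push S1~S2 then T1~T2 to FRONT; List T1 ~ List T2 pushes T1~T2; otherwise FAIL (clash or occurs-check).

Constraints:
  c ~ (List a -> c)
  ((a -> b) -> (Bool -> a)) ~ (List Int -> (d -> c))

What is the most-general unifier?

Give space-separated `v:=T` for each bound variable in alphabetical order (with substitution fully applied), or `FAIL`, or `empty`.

step 1: unify c ~ (List a -> c)  [subst: {-} | 1 pending]
  occurs-check fail: c in (List a -> c)

Answer: FAIL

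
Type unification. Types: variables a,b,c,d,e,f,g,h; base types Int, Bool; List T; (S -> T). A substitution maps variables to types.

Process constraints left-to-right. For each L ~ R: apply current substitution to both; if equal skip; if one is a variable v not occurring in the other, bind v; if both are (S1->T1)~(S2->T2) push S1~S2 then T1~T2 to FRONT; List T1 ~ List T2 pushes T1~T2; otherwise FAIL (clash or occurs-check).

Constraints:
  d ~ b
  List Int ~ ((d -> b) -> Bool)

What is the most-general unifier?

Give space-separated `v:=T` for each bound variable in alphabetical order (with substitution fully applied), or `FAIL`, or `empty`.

step 1: unify d ~ b  [subst: {-} | 1 pending]
  bind d := b
step 2: unify List Int ~ ((b -> b) -> Bool)  [subst: {d:=b} | 0 pending]
  clash: List Int vs ((b -> b) -> Bool)

Answer: FAIL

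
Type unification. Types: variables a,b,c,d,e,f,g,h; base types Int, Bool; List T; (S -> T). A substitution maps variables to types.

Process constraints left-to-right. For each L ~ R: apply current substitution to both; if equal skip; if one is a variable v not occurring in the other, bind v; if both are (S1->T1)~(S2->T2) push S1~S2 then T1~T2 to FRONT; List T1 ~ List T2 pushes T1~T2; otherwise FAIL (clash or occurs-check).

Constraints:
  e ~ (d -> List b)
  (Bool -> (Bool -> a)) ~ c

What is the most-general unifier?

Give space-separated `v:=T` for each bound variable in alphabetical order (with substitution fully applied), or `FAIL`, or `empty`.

Answer: c:=(Bool -> (Bool -> a)) e:=(d -> List b)

Derivation:
step 1: unify e ~ (d -> List b)  [subst: {-} | 1 pending]
  bind e := (d -> List b)
step 2: unify (Bool -> (Bool -> a)) ~ c  [subst: {e:=(d -> List b)} | 0 pending]
  bind c := (Bool -> (Bool -> a))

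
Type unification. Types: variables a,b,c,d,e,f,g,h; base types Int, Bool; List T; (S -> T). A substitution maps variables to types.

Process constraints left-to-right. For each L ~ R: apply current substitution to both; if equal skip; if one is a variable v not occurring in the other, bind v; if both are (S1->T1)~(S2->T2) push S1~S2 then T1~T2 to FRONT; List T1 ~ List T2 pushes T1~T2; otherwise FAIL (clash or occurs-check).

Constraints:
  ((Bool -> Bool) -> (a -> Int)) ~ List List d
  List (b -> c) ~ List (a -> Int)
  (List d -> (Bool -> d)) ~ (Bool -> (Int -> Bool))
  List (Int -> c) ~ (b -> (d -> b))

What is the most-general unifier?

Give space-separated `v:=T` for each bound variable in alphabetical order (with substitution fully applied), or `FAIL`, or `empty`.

step 1: unify ((Bool -> Bool) -> (a -> Int)) ~ List List d  [subst: {-} | 3 pending]
  clash: ((Bool -> Bool) -> (a -> Int)) vs List List d

Answer: FAIL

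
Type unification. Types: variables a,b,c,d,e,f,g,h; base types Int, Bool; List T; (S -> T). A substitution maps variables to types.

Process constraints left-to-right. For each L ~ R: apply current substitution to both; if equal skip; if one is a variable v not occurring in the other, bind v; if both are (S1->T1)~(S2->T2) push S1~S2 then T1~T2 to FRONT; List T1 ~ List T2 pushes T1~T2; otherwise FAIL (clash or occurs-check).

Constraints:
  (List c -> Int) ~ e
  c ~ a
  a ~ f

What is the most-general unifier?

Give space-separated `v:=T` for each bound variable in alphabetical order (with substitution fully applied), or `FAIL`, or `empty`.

step 1: unify (List c -> Int) ~ e  [subst: {-} | 2 pending]
  bind e := (List c -> Int)
step 2: unify c ~ a  [subst: {e:=(List c -> Int)} | 1 pending]
  bind c := a
step 3: unify a ~ f  [subst: {e:=(List c -> Int), c:=a} | 0 pending]
  bind a := f

Answer: a:=f c:=f e:=(List f -> Int)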